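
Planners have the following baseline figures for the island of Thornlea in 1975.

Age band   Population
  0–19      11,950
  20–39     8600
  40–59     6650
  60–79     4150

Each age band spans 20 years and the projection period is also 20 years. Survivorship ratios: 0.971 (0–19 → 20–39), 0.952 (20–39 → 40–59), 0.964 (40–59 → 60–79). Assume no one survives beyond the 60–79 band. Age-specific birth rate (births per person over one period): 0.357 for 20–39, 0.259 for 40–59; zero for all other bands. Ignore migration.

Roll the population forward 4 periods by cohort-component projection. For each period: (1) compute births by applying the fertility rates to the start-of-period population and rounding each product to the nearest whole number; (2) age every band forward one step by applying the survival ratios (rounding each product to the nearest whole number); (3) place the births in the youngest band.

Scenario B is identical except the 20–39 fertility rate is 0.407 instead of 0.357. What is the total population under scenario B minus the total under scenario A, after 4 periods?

Let band 1 be 0–19 through band 4 = 60–79.
Period 1.
Births: 8600 × 0.357 = 3070  |  6650 × 0.259 = 1722 — total 4792
Band 2: 11950 × 0.971 = 11603
Band 3: 8600 × 0.952 = 8187
Band 4: 6650 × 0.964 = 6411
Population now: 0–19=4792, 20–39=11603, 40–59=8187, 60–79=6411
Period 2.
Births: 11603 × 0.357 = 4142  |  8187 × 0.259 = 2120 — total 6262
Band 2: 4792 × 0.971 = 4653
Band 3: 11603 × 0.952 = 11046
Band 4: 8187 × 0.964 = 7892
Population now: 0–19=6262, 20–39=4653, 40–59=11046, 60–79=7892
Period 3.
Births: 4653 × 0.357 = 1661  |  11046 × 0.259 = 2861 — total 4522
Band 2: 6262 × 0.971 = 6080
Band 3: 4653 × 0.952 = 4430
Band 4: 11046 × 0.964 = 10648
Population now: 0–19=4522, 20–39=6080, 40–59=4430, 60–79=10648
Period 4.
Births: 6080 × 0.357 = 2171  |  4430 × 0.259 = 1147 — total 3318
Band 2: 4522 × 0.971 = 4391
Band 3: 6080 × 0.952 = 5788
Band 4: 4430 × 0.964 = 4271
Population now: 0–19=3318, 20–39=4391, 40–59=5788, 60–79=4271
Scenario A total after 4 periods: 17768
Scenario B projection —
Period 1.
Births: 8600 × 0.407 = 3500  |  6650 × 0.259 = 1722 — total 5222
Band 2: 11950 × 0.971 = 11603
Band 3: 8600 × 0.952 = 8187
Band 4: 6650 × 0.964 = 6411
Population now: 0–19=5222, 20–39=11603, 40–59=8187, 60–79=6411
Period 2.
Births: 11603 × 0.407 = 4722  |  8187 × 0.259 = 2120 — total 6842
Band 2: 5222 × 0.971 = 5071
Band 3: 11603 × 0.952 = 11046
Band 4: 8187 × 0.964 = 7892
Population now: 0–19=6842, 20–39=5071, 40–59=11046, 60–79=7892
Period 3.
Births: 5071 × 0.407 = 2064  |  11046 × 0.259 = 2861 — total 4925
Band 2: 6842 × 0.971 = 6644
Band 3: 5071 × 0.952 = 4828
Band 4: 11046 × 0.964 = 10648
Population now: 0–19=4925, 20–39=6644, 40–59=4828, 60–79=10648
Period 4.
Births: 6644 × 0.407 = 2704  |  4828 × 0.259 = 1250 — total 3954
Band 2: 4925 × 0.971 = 4782
Band 3: 6644 × 0.952 = 6325
Band 4: 4828 × 0.964 = 4654
Population now: 0–19=3954, 20–39=4782, 40–59=6325, 60–79=4654
Scenario B total after 4 periods: 19715
Difference B − A = 19715 − 17768 = 1947

1947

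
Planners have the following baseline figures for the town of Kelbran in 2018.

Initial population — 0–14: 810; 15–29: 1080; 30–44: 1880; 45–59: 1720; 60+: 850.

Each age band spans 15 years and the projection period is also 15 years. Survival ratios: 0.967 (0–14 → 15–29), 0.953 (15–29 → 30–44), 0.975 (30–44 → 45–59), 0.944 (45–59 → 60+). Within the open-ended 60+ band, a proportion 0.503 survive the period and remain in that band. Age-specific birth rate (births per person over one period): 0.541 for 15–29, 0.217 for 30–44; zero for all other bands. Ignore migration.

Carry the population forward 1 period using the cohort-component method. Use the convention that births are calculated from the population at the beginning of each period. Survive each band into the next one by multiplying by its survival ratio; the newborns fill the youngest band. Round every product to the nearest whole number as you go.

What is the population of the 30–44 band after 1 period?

Let band 1 be 0–14 through band 5 = 60+.
Period 1.
Births: 1080 × 0.541 = 584 ; 1880 × 0.217 = 408 — total 992
Band 2: 810 × 0.967 = 783
Band 3: 1080 × 0.953 = 1029
Band 4: 1880 × 0.975 = 1833
Band 5: 1720 × 0.944 + 850 × 0.503 = 1624 + 428 = 2052
End of period: [992, 783, 1029, 1833, 2052]

1029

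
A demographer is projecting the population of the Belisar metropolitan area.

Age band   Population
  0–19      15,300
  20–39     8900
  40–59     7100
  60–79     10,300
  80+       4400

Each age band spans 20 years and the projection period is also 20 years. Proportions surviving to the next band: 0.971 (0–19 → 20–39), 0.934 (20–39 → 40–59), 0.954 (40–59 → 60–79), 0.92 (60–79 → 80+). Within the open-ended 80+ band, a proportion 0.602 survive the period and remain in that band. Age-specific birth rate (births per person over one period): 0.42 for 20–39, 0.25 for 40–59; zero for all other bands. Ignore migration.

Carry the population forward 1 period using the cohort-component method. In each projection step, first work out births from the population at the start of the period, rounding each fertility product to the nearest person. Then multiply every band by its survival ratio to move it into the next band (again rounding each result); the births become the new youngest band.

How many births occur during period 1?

Period 1.
Births: 8900 × 0.42 = 3738 ; 7100 × 0.25 = 1775 ⇒ total 5513
20–39: 15300 × 0.971 = 14856
40–59: 8900 × 0.934 = 8313
60–79: 7100 × 0.954 = 6773
80+: 10300 × 0.92 + 4400 × 0.602 = 9476 + 2649 = 12125
Population now: 0–19=5513, 20–39=14856, 40–59=8313, 60–79=6773, 80+=12125

5513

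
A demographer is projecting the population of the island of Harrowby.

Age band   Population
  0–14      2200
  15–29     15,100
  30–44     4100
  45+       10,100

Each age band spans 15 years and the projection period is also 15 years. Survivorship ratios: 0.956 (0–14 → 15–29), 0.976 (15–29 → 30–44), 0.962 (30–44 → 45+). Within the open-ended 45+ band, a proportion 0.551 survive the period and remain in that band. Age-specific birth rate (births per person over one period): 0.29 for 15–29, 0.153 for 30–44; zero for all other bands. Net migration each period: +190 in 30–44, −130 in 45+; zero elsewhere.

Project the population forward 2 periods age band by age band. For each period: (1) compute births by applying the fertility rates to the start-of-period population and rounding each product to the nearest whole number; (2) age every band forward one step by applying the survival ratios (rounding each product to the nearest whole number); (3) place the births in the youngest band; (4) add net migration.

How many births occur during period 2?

2894

After projecting period 1:
Births: 15100 × 0.29 = 4379  |  4100 × 0.153 = 627 → total 5006
15–29: 2200 × 0.956 = 2103
30–44: 15100 × 0.976 = 14738
45+: 4100 × 0.962 + 10100 × 0.551 = 3944 + 5565 = 9509
Net migration: 30–44 + 190 → 14928; 45+ − 130 → 9379
Population now: 0–14=5006, 15–29=2103, 30–44=14928, 45+=9379
After projecting period 2:
Births: 2103 × 0.29 = 610  |  14928 × 0.153 = 2284 → total 2894
15–29: 5006 × 0.956 = 4786
30–44: 2103 × 0.976 = 2053
45+: 14928 × 0.962 + 9379 × 0.551 = 14361 + 5168 = 19529
Net migration: 30–44 + 190 → 2243; 45+ − 130 → 19399
Population now: 0–14=2894, 15–29=4786, 30–44=2243, 45+=19399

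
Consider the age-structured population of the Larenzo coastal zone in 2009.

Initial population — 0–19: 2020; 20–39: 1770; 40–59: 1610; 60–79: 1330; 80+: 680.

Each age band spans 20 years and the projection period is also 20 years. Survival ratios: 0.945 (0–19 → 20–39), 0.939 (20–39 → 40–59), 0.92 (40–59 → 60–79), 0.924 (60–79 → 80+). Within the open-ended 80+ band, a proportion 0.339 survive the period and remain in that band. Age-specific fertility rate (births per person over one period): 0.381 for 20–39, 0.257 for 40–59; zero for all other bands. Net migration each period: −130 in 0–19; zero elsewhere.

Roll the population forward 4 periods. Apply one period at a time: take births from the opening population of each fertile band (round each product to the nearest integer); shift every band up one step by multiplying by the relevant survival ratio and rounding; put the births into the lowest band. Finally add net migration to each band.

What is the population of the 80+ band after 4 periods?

Let group 1 be 0–19 through group 5 = 80+.
— Period 1 —
Births: 1770 * 0.381 = 674 ; 1610 * 0.257 = 414 ⇒ total 1088
Group 2: 2020 * 0.945 = 1909
Group 3: 1770 * 0.939 = 1662
Group 4: 1610 * 0.92 = 1481
Group 5: 1330 * 0.924 + 680 * 0.339 = 1229 + 231 = 1460
Net migration: Group 1 − 130 → 958
Giving 958 / 1909 / 1662 / 1481 / 1460.
— Period 2 —
Births: 1909 * 0.381 = 727 ; 1662 * 0.257 = 427 ⇒ total 1154
Group 2: 958 * 0.945 = 905
Group 3: 1909 * 0.939 = 1793
Group 4: 1662 * 0.92 = 1529
Group 5: 1481 * 0.924 + 1460 * 0.339 = 1368 + 495 = 1863
Net migration: Group 1 − 130 → 1024
Giving 1024 / 905 / 1793 / 1529 / 1863.
— Period 3 —
Births: 905 * 0.381 = 345 ; 1793 * 0.257 = 461 ⇒ total 806
Group 2: 1024 * 0.945 = 968
Group 3: 905 * 0.939 = 850
Group 4: 1793 * 0.92 = 1650
Group 5: 1529 * 0.924 + 1863 * 0.339 = 1413 + 632 = 2045
Net migration: Group 1 − 130 → 676
Giving 676 / 968 / 850 / 1650 / 2045.
— Period 4 —
Births: 968 * 0.381 = 369 ; 850 * 0.257 = 218 ⇒ total 587
Group 2: 676 * 0.945 = 639
Group 3: 968 * 0.939 = 909
Group 4: 850 * 0.92 = 782
Group 5: 1650 * 0.924 + 2045 * 0.339 = 1525 + 693 = 2218
Net migration: Group 1 − 130 → 457
Giving 457 / 639 / 909 / 782 / 2218.

2218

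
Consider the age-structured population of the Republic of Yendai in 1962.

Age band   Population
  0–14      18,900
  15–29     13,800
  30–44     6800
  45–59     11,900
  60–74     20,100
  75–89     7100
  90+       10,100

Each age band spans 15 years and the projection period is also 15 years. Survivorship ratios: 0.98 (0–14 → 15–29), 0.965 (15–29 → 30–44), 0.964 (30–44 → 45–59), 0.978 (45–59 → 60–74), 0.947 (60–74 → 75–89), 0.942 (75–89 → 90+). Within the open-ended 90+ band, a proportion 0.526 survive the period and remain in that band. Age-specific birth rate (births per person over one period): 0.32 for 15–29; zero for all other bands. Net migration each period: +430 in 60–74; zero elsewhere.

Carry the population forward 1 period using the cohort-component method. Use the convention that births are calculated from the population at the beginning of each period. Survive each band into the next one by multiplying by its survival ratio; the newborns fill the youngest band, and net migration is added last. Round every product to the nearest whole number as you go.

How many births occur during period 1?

Numbering the bands 1..7 from youngest to oldest:
— Period 1 —
Births: 13800 × 0.32 = 4416
Band 2: 18900 × 0.98 = 18522
Band 3: 13800 × 0.965 = 13317
Band 4: 6800 × 0.964 = 6555
Band 5: 11900 × 0.978 = 11638
Band 6: 20100 × 0.947 = 19035
Band 7: 7100 × 0.942 + 10100 × 0.526 = 6688 + 5313 = 12001
Net migration: Band 5 + 430 → 12068
→ [4416, 18522, 13317, 6555, 12068, 19035, 12001]

4416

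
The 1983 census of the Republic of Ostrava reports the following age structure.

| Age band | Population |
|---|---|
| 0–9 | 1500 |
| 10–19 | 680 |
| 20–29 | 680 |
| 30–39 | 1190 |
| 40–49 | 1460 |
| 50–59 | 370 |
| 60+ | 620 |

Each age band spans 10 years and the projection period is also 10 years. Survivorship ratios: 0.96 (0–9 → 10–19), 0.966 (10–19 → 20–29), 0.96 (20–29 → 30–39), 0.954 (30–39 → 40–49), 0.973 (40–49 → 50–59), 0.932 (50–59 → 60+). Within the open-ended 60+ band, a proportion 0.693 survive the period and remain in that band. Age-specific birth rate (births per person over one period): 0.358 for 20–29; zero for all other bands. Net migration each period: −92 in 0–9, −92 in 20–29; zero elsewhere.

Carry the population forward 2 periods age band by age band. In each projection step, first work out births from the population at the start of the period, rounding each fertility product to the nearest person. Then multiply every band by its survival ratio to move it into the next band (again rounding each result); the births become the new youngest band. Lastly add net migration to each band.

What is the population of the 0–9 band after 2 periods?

Call the groups 1 to 7, youngest first.
Period 1.
Births: 680 × 0.358 = 243
Group 2: 1500 × 0.96 = 1440
Group 3: 680 × 0.966 = 657
Group 4: 680 × 0.96 = 653
Group 5: 1190 × 0.954 = 1135
Group 6: 1460 × 0.973 = 1421
Group 7: 370 × 0.932 + 620 × 0.693 = 345 + 430 = 775
Net migration: Group 1 − 92 → 151; Group 3 − 92 → 565
Population now: 0–9=151, 10–19=1440, 20–29=565, 30–39=653, 40–49=1135, 50–59=1421, 60+=775
Period 2.
Births: 565 × 0.358 = 202
Group 2: 151 × 0.96 = 145
Group 3: 1440 × 0.966 = 1391
Group 4: 565 × 0.96 = 542
Group 5: 653 × 0.954 = 623
Group 6: 1135 × 0.973 = 1104
Group 7: 1421 × 0.932 + 775 × 0.693 = 1324 + 537 = 1861
Net migration: Group 1 − 92 → 110; Group 3 − 92 → 1299
Population now: 0–9=110, 10–19=145, 20–29=1299, 30–39=542, 40–49=623, 50–59=1104, 60+=1861

110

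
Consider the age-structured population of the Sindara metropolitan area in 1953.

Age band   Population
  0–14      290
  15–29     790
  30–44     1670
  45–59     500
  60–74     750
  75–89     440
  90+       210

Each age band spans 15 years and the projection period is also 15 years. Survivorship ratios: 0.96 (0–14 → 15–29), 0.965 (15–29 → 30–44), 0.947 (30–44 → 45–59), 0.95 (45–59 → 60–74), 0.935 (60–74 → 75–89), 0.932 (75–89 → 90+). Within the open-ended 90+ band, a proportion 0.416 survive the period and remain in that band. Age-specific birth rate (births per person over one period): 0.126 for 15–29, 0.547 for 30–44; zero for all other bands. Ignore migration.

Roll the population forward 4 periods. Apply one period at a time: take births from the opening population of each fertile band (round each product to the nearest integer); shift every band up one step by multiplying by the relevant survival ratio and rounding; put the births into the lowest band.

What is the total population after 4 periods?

Call the bands 1 to 7, youngest first.
[period 1]
Births: 790 × 0.126 = 100, 1670 × 0.547 = 913 → total 1013
Band 2: 290 × 0.96 = 278
Band 3: 790 × 0.965 = 762
Band 4: 1670 × 0.947 = 1581
Band 5: 500 × 0.95 = 475
Band 6: 750 × 0.935 = 701
Band 7: 440 × 0.932 + 210 × 0.416 = 410 + 87 = 497
Giving 1013 / 278 / 762 / 1581 / 475 / 701 / 497.
[period 2]
Births: 278 × 0.126 = 35, 762 × 0.547 = 417 → total 452
Band 2: 1013 × 0.96 = 972
Band 3: 278 × 0.965 = 268
Band 4: 762 × 0.947 = 722
Band 5: 1581 × 0.95 = 1502
Band 6: 475 × 0.935 = 444
Band 7: 701 × 0.932 + 497 × 0.416 = 653 + 207 = 860
Giving 452 / 972 / 268 / 722 / 1502 / 444 / 860.
[period 3]
Births: 972 × 0.126 = 122, 268 × 0.547 = 147 → total 269
Band 2: 452 × 0.96 = 434
Band 3: 972 × 0.965 = 938
Band 4: 268 × 0.947 = 254
Band 5: 722 × 0.95 = 686
Band 6: 1502 × 0.935 = 1404
Band 7: 444 × 0.932 + 860 × 0.416 = 414 + 358 = 772
Giving 269 / 434 / 938 / 254 / 686 / 1404 / 772.
[period 4]
Births: 434 × 0.126 = 55, 938 × 0.547 = 513 → total 568
Band 2: 269 × 0.96 = 258
Band 3: 434 × 0.965 = 419
Band 4: 938 × 0.947 = 888
Band 5: 254 × 0.95 = 241
Band 6: 686 × 0.935 = 641
Band 7: 1404 × 0.932 + 772 × 0.416 = 1309 + 321 = 1630
Giving 568 / 258 / 419 / 888 / 241 / 641 / 1630.
Total after period 4: 568 + 258 + 419 + 888 + 241 + 641 + 1630 = 4645

4645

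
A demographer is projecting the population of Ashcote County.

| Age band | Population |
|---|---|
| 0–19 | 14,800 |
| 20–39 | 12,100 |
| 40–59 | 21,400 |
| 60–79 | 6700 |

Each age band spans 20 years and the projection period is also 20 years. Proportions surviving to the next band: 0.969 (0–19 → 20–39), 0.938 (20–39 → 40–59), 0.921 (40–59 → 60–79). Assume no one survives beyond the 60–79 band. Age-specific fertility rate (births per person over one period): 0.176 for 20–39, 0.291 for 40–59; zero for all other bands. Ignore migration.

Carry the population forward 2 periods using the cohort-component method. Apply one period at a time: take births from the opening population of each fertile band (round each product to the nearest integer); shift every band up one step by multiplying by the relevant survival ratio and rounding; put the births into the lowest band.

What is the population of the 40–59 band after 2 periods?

13452

After projecting period 1:
Births: 12100 × 0.176 = 2130  |  21400 × 0.291 = 6227 ⇒ total 8357
20–39: 14800 × 0.969 = 14341
40–59: 12100 × 0.938 = 11350
60–79: 21400 × 0.921 = 19709
End of period: [8357, 14341, 11350, 19709]
After projecting period 2:
Births: 14341 × 0.176 = 2524  |  11350 × 0.291 = 3303 ⇒ total 5827
20–39: 8357 × 0.969 = 8098
40–59: 14341 × 0.938 = 13452
60–79: 11350 × 0.921 = 10453
End of period: [5827, 8098, 13452, 10453]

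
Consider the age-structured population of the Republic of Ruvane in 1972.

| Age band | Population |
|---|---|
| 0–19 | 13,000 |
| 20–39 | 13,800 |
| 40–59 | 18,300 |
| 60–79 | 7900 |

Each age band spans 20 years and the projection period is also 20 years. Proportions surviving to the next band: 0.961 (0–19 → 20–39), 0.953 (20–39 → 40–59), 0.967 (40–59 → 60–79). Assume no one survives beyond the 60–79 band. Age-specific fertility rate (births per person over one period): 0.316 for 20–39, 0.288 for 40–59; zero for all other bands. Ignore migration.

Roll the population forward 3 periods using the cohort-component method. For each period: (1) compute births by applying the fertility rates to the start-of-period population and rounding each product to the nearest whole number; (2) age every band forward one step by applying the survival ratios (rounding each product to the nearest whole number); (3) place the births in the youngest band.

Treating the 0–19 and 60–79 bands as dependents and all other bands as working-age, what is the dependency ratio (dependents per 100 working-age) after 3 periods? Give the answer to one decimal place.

109.9

(Groups numbered youngest = 1 to oldest = 4.)
— Period 1 —
Births: 13800 * 0.316 = 4361 ; 18300 * 0.288 = 5270 — total 9631
Group 2: 13000 * 0.961 = 12493
Group 3: 13800 * 0.953 = 13151
Group 4: 18300 * 0.967 = 17696
Giving 9631 / 12493 / 13151 / 17696.
— Period 2 —
Births: 12493 * 0.316 = 3948 ; 13151 * 0.288 = 3787 — total 7735
Group 2: 9631 * 0.961 = 9255
Group 3: 12493 * 0.953 = 11906
Group 4: 13151 * 0.967 = 12717
Giving 7735 / 9255 / 11906 / 12717.
— Period 3 —
Births: 9255 * 0.316 = 2925 ; 11906 * 0.288 = 3429 — total 6354
Group 2: 7735 * 0.961 = 7433
Group 3: 9255 * 0.953 = 8820
Group 4: 11906 * 0.967 = 11513
Giving 6354 / 7433 / 8820 / 11513.
Dependents (band 0–19 + band 60–79) = 6354 + 11513 = 17867; working-age = 16253; ratio = 17867/16253 × 100 = 109.9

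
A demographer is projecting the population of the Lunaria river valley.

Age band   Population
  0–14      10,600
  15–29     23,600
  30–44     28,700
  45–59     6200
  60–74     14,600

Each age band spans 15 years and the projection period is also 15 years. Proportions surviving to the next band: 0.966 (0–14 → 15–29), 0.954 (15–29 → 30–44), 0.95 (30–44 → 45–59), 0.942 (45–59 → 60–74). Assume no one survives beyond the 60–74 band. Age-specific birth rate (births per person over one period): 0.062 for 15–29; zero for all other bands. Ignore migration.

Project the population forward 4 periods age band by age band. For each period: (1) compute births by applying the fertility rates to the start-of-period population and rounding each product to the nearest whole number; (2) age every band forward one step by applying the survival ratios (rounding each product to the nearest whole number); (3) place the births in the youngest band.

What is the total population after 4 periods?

— Period 1 —
Births: 23600 * 0.062 = 1463
15–29: 10600 * 0.966 = 10240
30–44: 23600 * 0.954 = 22514
45–59: 28700 * 0.95 = 27265
60–74: 6200 * 0.942 = 5840
Giving 1463 / 10240 / 22514 / 27265 / 5840.
— Period 2 —
Births: 10240 * 0.062 = 635
15–29: 1463 * 0.966 = 1413
30–44: 10240 * 0.954 = 9769
45–59: 22514 * 0.95 = 21388
60–74: 27265 * 0.942 = 25684
Giving 635 / 1413 / 9769 / 21388 / 25684.
— Period 3 —
Births: 1413 * 0.062 = 88
15–29: 635 * 0.966 = 613
30–44: 1413 * 0.954 = 1348
45–59: 9769 * 0.95 = 9281
60–74: 21388 * 0.942 = 20147
Giving 88 / 613 / 1348 / 9281 / 20147.
— Period 4 —
Births: 613 * 0.062 = 38
15–29: 88 * 0.966 = 85
30–44: 613 * 0.954 = 585
45–59: 1348 * 0.95 = 1281
60–74: 9281 * 0.942 = 8743
Giving 38 / 85 / 585 / 1281 / 8743.
Total after period 4: 38 + 85 + 585 + 1281 + 8743 = 10732

10732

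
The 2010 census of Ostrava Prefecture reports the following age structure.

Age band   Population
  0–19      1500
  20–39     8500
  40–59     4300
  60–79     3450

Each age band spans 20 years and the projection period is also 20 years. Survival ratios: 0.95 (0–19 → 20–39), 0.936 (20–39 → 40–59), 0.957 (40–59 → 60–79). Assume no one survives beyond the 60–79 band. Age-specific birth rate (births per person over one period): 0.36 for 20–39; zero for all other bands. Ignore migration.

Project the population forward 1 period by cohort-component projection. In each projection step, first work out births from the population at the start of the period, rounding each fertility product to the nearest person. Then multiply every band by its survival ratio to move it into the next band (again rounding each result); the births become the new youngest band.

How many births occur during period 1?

Numbering the bands 1..4 from youngest to oldest:
Period 1:
Births: 8500 * 0.36 = 3060
Band 2: 1500 * 0.95 = 1425
Band 3: 8500 * 0.936 = 7956
Band 4: 4300 * 0.957 = 4115
→ [3060, 1425, 7956, 4115]

3060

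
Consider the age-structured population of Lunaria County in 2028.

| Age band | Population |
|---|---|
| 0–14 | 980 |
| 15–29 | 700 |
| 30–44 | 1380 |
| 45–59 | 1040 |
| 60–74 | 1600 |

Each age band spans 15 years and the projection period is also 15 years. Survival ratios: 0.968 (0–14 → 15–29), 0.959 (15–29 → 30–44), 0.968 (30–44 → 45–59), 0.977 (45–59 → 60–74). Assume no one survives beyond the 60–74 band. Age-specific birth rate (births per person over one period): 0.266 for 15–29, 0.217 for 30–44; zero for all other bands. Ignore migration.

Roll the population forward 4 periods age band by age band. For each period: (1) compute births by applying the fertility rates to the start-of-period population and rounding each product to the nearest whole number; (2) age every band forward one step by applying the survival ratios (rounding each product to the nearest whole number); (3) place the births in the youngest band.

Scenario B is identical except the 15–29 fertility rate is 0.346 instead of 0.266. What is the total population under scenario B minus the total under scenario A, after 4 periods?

244

Period 1.
Births: 700 × 0.266 = 186 ; 1380 × 0.217 = 299 → 485
15–29: 980 × 0.968 = 949
30–44: 700 × 0.959 = 671
45–59: 1380 × 0.968 = 1336
60–74: 1040 × 0.977 = 1016
Population now: 0–14=485, 15–29=949, 30–44=671, 45–59=1336, 60–74=1016
Period 2.
Births: 949 × 0.266 = 252 ; 671 × 0.217 = 146 → 398
15–29: 485 × 0.968 = 469
30–44: 949 × 0.959 = 910
45–59: 671 × 0.968 = 650
60–74: 1336 × 0.977 = 1305
Population now: 0–14=398, 15–29=469, 30–44=910, 45–59=650, 60–74=1305
Period 3.
Births: 469 × 0.266 = 125 ; 910 × 0.217 = 197 → 322
15–29: 398 × 0.968 = 385
30–44: 469 × 0.959 = 450
45–59: 910 × 0.968 = 881
60–74: 650 × 0.977 = 635
Population now: 0–14=322, 15–29=385, 30–44=450, 45–59=881, 60–74=635
Period 4.
Births: 385 × 0.266 = 102 ; 450 × 0.217 = 98 → 200
15–29: 322 × 0.968 = 312
30–44: 385 × 0.959 = 369
45–59: 450 × 0.968 = 436
60–74: 881 × 0.977 = 861
Population now: 0–14=200, 15–29=312, 30–44=369, 45–59=436, 60–74=861
Scenario A total after 4 periods: 2178
Scenario B projection —
Period 1.
Births: 700 × 0.346 = 242 ; 1380 × 0.217 = 299 → 541
15–29: 980 × 0.968 = 949
30–44: 700 × 0.959 = 671
45–59: 1380 × 0.968 = 1336
60–74: 1040 × 0.977 = 1016
Population now: 0–14=541, 15–29=949, 30–44=671, 45–59=1336, 60–74=1016
Period 2.
Births: 949 × 0.346 = 328 ; 671 × 0.217 = 146 → 474
15–29: 541 × 0.968 = 524
30–44: 949 × 0.959 = 910
45–59: 671 × 0.968 = 650
60–74: 1336 × 0.977 = 1305
Population now: 0–14=474, 15–29=524, 30–44=910, 45–59=650, 60–74=1305
Period 3.
Births: 524 × 0.346 = 181 ; 910 × 0.217 = 197 → 378
15–29: 474 × 0.968 = 459
30–44: 524 × 0.959 = 503
45–59: 910 × 0.968 = 881
60–74: 650 × 0.977 = 635
Population now: 0–14=378, 15–29=459, 30–44=503, 45–59=881, 60–74=635
Period 4.
Births: 459 × 0.346 = 159 ; 503 × 0.217 = 109 → 268
15–29: 378 × 0.968 = 366
30–44: 459 × 0.959 = 440
45–59: 503 × 0.968 = 487
60–74: 881 × 0.977 = 861
Population now: 0–14=268, 15–29=366, 30–44=440, 45–59=487, 60–74=861
Scenario B total after 4 periods: 2422
Difference B − A = 2422 − 2178 = 244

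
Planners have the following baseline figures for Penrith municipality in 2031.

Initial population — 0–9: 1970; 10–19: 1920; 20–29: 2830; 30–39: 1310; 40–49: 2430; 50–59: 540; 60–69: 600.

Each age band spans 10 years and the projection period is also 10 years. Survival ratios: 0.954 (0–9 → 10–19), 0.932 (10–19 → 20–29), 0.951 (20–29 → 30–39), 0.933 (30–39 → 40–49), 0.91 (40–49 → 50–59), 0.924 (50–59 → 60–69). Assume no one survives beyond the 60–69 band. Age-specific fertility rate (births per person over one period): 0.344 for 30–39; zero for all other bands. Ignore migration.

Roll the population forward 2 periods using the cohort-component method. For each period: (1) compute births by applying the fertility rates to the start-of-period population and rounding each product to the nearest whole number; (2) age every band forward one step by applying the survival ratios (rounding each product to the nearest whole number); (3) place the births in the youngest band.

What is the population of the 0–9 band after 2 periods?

926

— Period 1 —
Births: 1310 × 0.344 = 451
10–19: 1970 × 0.954 = 1879
20–29: 1920 × 0.932 = 1789
30–39: 2830 × 0.951 = 2691
40–49: 1310 × 0.933 = 1222
50–59: 2430 × 0.91 = 2211
60–69: 540 × 0.924 = 499
→ [451, 1879, 1789, 2691, 1222, 2211, 499]
— Period 2 —
Births: 2691 × 0.344 = 926
10–19: 451 × 0.954 = 430
20–29: 1879 × 0.932 = 1751
30–39: 1789 × 0.951 = 1701
40–49: 2691 × 0.933 = 2511
50–59: 1222 × 0.91 = 1112
60–69: 2211 × 0.924 = 2043
→ [926, 430, 1751, 1701, 2511, 1112, 2043]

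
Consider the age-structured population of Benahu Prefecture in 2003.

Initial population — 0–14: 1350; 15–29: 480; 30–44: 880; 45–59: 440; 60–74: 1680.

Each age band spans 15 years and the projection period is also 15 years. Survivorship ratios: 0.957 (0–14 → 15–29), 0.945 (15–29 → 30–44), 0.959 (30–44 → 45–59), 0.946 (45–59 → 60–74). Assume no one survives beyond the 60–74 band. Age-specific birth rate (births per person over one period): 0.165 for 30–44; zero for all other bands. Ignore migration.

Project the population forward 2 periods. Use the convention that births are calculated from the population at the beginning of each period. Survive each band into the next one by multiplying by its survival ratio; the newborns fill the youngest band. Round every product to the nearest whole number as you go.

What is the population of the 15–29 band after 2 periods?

139

[period 1]
Births: 880 × 0.165 = 145
15–29: 1350 × 0.957 = 1292
30–44: 480 × 0.945 = 454
45–59: 880 × 0.959 = 844
60–74: 440 × 0.946 = 416
End of period: [145, 1292, 454, 844, 416]
[period 2]
Births: 454 × 0.165 = 75
15–29: 145 × 0.957 = 139
30–44: 1292 × 0.945 = 1221
45–59: 454 × 0.959 = 435
60–74: 844 × 0.946 = 798
End of period: [75, 139, 1221, 435, 798]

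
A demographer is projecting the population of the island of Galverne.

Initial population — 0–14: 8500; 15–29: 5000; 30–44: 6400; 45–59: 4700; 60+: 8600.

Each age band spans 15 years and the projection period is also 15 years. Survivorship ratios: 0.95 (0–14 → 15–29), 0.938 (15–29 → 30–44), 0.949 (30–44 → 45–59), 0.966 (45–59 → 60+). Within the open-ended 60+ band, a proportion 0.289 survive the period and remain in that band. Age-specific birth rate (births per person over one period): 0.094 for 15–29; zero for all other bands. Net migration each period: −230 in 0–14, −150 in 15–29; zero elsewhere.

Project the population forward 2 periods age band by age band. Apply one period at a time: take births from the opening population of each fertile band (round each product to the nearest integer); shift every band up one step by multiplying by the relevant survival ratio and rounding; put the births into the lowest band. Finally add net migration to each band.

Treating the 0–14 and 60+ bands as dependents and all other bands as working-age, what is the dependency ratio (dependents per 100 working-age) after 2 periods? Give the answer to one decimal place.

70.3

Let group 1 be 0–14 through group 5 = 60+.
— Period 1 —
Births: 5000 * 0.094 = 470
Group 2: 8500 * 0.95 = 8075
Group 3: 5000 * 0.938 = 4690
Group 4: 6400 * 0.949 = 6074
Group 5: 4700 * 0.966 + 8600 * 0.289 = 4540 + 2485 = 7025
Net migration: Group 1 − 230 → 240; Group 2 − 150 → 7925
Population now: 0–14=240, 15–29=7925, 30–44=4690, 45–59=6074, 60+=7025
— Period 2 —
Births: 7925 * 0.094 = 745
Group 2: 240 * 0.95 = 228
Group 3: 7925 * 0.938 = 7434
Group 4: 4690 * 0.949 = 4451
Group 5: 6074 * 0.966 + 7025 * 0.289 = 5867 + 2030 = 7897
Net migration: Group 1 − 230 → 515; Group 2 − 150 → 78
Population now: 0–14=515, 15–29=78, 30–44=7434, 45–59=4451, 60+=7897
Dependents (band 0–14 + band 60+) = 515 + 7897 = 8412; working-age = 11963; ratio = 8412/11963 × 100 = 70.3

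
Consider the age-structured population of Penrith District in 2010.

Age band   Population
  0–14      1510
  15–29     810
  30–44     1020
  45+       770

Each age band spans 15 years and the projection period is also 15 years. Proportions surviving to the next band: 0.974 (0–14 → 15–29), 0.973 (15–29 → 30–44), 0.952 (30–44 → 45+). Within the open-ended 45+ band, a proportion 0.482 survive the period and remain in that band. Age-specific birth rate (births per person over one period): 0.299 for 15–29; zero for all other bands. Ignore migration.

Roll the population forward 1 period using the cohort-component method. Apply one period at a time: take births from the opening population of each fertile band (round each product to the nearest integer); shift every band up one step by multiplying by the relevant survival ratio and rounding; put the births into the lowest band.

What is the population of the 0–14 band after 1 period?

(Groups numbered youngest = 1 to oldest = 4.)
Period 1.
Births: 810 * 0.299 = 242
Group 2: 1510 * 0.974 = 1471
Group 3: 810 * 0.973 = 788
Group 4: 1020 * 0.952 + 770 * 0.482 = 971 + 371 = 1342
Population now: 0–14=242, 15–29=1471, 30–44=788, 45+=1342

242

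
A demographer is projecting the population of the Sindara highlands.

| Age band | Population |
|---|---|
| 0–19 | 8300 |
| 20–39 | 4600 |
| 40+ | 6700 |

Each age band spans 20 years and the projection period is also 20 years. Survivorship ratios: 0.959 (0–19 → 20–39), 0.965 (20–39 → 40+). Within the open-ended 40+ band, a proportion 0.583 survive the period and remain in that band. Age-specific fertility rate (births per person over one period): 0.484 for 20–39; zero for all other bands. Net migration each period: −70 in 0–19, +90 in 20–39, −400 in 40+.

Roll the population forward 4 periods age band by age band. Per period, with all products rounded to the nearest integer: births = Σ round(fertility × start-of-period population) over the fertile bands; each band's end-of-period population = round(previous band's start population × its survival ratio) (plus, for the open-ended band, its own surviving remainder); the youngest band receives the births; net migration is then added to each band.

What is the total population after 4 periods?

11059

Call the groups 1 to 3, youngest first.
— Period 1 —
Births: 4600 * 0.484 = 2226
Group 2: 8300 * 0.959 = 7960
Group 3: 4600 * 0.965 + 6700 * 0.583 = 4439 + 3906 = 8345
Net migration: Group 1 − 70 → 2156; Group 2 + 90 → 8050; Group 3 − 400 → 7945
Giving 2156 / 8050 / 7945.
— Period 2 —
Births: 8050 * 0.484 = 3896
Group 2: 2156 * 0.959 = 2068
Group 3: 8050 * 0.965 + 7945 * 0.583 = 7768 + 4632 = 12400
Net migration: Group 1 − 70 → 3826; Group 2 + 90 → 2158; Group 3 − 400 → 12000
Giving 3826 / 2158 / 12000.
— Period 3 —
Births: 2158 * 0.484 = 1044
Group 2: 3826 * 0.959 = 3669
Group 3: 2158 * 0.965 + 12000 * 0.583 = 2082 + 6996 = 9078
Net migration: Group 1 − 70 → 974; Group 2 + 90 → 3759; Group 3 − 400 → 8678
Giving 974 / 3759 / 8678.
— Period 4 —
Births: 3759 * 0.484 = 1819
Group 2: 974 * 0.959 = 934
Group 3: 3759 * 0.965 + 8678 * 0.583 = 3627 + 5059 = 8686
Net migration: Group 1 − 70 → 1749; Group 2 + 90 → 1024; Group 3 − 400 → 8286
Giving 1749 / 1024 / 8286.
Total after period 4: 1749 + 1024 + 8286 = 11059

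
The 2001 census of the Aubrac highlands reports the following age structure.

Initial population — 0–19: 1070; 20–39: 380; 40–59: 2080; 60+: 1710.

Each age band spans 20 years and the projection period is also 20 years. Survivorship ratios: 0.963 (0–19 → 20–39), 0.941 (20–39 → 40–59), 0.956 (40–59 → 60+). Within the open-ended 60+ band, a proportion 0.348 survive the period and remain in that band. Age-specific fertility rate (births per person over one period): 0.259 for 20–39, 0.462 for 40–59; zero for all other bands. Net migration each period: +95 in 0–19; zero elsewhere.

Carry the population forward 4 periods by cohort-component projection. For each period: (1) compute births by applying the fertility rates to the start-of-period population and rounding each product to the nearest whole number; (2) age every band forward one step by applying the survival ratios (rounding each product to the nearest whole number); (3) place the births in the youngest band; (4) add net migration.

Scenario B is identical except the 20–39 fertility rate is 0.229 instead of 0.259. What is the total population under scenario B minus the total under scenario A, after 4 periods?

-98

Let group 1 be 0–19 through group 4 = 60+.
Period 1.
Births: 380 × 0.259 = 98  |  2080 × 0.462 = 961 → total 1059
Group 2: 1070 × 0.963 = 1030
Group 3: 380 × 0.941 = 358
Group 4: 2080 × 0.956 + 1710 × 0.348 = 1988 + 595 = 2583
Net migration: Group 1 + 95 → 1154
End of period: [1154, 1030, 358, 2583]
Period 2.
Births: 1030 × 0.259 = 267  |  358 × 0.462 = 165 → total 432
Group 2: 1154 × 0.963 = 1111
Group 3: 1030 × 0.941 = 969
Group 4: 358 × 0.956 + 2583 × 0.348 = 342 + 899 = 1241
Net migration: Group 1 + 95 → 527
End of period: [527, 1111, 969, 1241]
Period 3.
Births: 1111 × 0.259 = 288  |  969 × 0.462 = 448 → total 736
Group 2: 527 × 0.963 = 508
Group 3: 1111 × 0.941 = 1045
Group 4: 969 × 0.956 + 1241 × 0.348 = 926 + 432 = 1358
Net migration: Group 1 + 95 → 831
End of period: [831, 508, 1045, 1358]
Period 4.
Births: 508 × 0.259 = 132  |  1045 × 0.462 = 483 → total 615
Group 2: 831 × 0.963 = 800
Group 3: 508 × 0.941 = 478
Group 4: 1045 × 0.956 + 1358 × 0.348 = 999 + 473 = 1472
Net migration: Group 1 + 95 → 710
End of period: [710, 800, 478, 1472]
Scenario A total after 4 periods: 3460
Scenario B projection —
Period 1.
Births: 380 × 0.229 = 87  |  2080 × 0.462 = 961 → total 1048
Group 2: 1070 × 0.963 = 1030
Group 3: 380 × 0.941 = 358
Group 4: 2080 × 0.956 + 1710 × 0.348 = 1988 + 595 = 2583
Net migration: Group 1 + 95 → 1143
End of period: [1143, 1030, 358, 2583]
Period 2.
Births: 1030 × 0.229 = 236  |  358 × 0.462 = 165 → total 401
Group 2: 1143 × 0.963 = 1101
Group 3: 1030 × 0.941 = 969
Group 4: 358 × 0.956 + 2583 × 0.348 = 342 + 899 = 1241
Net migration: Group 1 + 95 → 496
End of period: [496, 1101, 969, 1241]
Period 3.
Births: 1101 × 0.229 = 252  |  969 × 0.462 = 448 → total 700
Group 2: 496 × 0.963 = 478
Group 3: 1101 × 0.941 = 1036
Group 4: 969 × 0.956 + 1241 × 0.348 = 926 + 432 = 1358
Net migration: Group 1 + 95 → 795
End of period: [795, 478, 1036, 1358]
Period 4.
Births: 478 × 0.229 = 109  |  1036 × 0.462 = 479 → total 588
Group 2: 795 × 0.963 = 766
Group 3: 478 × 0.941 = 450
Group 4: 1036 × 0.956 + 1358 × 0.348 = 990 + 473 = 1463
Net migration: Group 1 + 95 → 683
End of period: [683, 766, 450, 1463]
Scenario B total after 4 periods: 3362
Difference B − A = 3362 − 3460 = -98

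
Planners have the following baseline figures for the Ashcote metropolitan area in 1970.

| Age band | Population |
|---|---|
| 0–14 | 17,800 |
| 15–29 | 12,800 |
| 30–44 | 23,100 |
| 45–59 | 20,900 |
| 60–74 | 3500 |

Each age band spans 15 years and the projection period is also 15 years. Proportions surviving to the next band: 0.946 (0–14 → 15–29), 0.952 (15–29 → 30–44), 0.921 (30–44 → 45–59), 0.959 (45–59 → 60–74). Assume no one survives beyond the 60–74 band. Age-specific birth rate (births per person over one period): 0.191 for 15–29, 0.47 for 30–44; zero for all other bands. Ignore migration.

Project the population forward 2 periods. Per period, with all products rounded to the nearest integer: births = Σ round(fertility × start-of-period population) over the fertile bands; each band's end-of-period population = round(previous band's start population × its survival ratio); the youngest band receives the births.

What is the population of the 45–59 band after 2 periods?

11223

(Groups numbered youngest = 1 to oldest = 5.)
Period 1:
Births: 12800 × 0.191 = 2445 ; 23100 × 0.47 = 10857 ⇒ total 13302
Group 2: 17800 × 0.946 = 16839
Group 3: 12800 × 0.952 = 12186
Group 4: 23100 × 0.921 = 21275
Group 5: 20900 × 0.959 = 20043
Giving 13302 / 16839 / 12186 / 21275 / 20043.
Period 2:
Births: 16839 × 0.191 = 3216 ; 12186 × 0.47 = 5727 ⇒ total 8943
Group 2: 13302 × 0.946 = 12584
Group 3: 16839 × 0.952 = 16031
Group 4: 12186 × 0.921 = 11223
Group 5: 21275 × 0.959 = 20403
Giving 8943 / 12584 / 16031 / 11223 / 20403.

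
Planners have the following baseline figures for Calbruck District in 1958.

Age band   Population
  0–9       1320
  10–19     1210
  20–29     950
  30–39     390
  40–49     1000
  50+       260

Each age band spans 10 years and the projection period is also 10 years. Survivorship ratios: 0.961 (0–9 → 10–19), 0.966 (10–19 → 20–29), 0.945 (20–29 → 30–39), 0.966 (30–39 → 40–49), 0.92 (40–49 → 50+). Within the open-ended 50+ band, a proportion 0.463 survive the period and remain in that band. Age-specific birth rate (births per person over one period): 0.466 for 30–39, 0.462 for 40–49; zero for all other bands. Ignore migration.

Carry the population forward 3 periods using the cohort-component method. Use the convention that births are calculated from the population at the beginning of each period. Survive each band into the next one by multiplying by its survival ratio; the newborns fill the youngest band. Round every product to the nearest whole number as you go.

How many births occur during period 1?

644

Numbering the groups 1..6 from youngest to oldest:
After projecting period 1:
Births: 390 × 0.466 = 182 ; 1000 × 0.462 = 462 — total 644
Group 2: 1320 × 0.961 = 1269
Group 3: 1210 × 0.966 = 1169
Group 4: 950 × 0.945 = 898
Group 5: 390 × 0.966 = 377
Group 6: 1000 × 0.92 + 260 × 0.463 = 920 + 120 = 1040
→ [644, 1269, 1169, 898, 377, 1040]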